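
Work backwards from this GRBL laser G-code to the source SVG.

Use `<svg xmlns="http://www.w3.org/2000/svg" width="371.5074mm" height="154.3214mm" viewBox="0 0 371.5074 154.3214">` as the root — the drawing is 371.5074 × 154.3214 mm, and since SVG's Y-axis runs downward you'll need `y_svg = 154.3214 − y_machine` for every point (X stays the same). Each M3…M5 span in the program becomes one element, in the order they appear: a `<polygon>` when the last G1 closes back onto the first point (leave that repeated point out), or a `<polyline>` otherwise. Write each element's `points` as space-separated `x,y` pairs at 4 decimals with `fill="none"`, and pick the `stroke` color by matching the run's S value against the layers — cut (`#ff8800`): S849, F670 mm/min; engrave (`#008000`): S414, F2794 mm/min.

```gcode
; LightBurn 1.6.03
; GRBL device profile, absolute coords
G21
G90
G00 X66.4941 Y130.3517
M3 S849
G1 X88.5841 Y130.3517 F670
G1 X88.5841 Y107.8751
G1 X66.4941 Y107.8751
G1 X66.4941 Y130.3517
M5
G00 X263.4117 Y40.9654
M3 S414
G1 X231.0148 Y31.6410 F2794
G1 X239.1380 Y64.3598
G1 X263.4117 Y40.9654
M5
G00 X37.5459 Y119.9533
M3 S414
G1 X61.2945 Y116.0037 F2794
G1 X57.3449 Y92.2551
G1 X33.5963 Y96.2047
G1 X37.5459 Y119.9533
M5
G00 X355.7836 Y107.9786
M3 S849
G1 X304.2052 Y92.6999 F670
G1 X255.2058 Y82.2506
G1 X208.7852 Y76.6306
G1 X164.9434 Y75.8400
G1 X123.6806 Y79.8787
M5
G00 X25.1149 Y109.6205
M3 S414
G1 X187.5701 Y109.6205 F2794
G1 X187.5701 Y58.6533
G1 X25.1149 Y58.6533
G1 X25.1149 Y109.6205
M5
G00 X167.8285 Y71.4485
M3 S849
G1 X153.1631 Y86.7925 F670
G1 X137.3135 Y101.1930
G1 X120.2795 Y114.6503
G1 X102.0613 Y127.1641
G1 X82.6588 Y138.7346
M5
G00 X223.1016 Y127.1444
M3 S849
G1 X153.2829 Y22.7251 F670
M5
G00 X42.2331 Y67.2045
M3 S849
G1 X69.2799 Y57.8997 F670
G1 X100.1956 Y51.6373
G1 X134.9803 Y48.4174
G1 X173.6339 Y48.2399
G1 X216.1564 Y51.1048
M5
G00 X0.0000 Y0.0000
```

<svg xmlns="http://www.w3.org/2000/svg" width="371.5074mm" height="154.3214mm" viewBox="0 0 371.5074 154.3214">
  <polygon points="66.4941,23.9697 88.5841,23.9697 88.5841,46.4463 66.4941,46.4463" fill="none" stroke="#ff8800"/>
  <polygon points="263.4117,113.3560 231.0148,122.6804 239.1380,89.9616" fill="none" stroke="#008000"/>
  <polygon points="37.5459,34.3681 61.2945,38.3177 57.3449,62.0663 33.5963,58.1167" fill="none" stroke="#008000"/>
  <polyline points="355.7836,46.3428 304.2052,61.6215 255.2058,72.0708 208.7852,77.6908 164.9434,78.4814 123.6806,74.4427" fill="none" stroke="#ff8800"/>
  <polygon points="25.1149,44.7009 187.5701,44.7009 187.5701,95.6681 25.1149,95.6681" fill="none" stroke="#008000"/>
  <polyline points="167.8285,82.8729 153.1631,67.5289 137.3135,53.1284 120.2795,39.6711 102.0613,27.1573 82.6588,15.5868" fill="none" stroke="#ff8800"/>
  <polyline points="223.1016,27.1770 153.2829,131.5963" fill="none" stroke="#ff8800"/>
  <polyline points="42.2331,87.1169 69.2799,96.4217 100.1956,102.6841 134.9803,105.9040 173.6339,106.0815 216.1564,103.2166" fill="none" stroke="#ff8800"/>
</svg>

Each laser-on run becomes one SVG element. Flip Y back into SVG space with y_svg = 154.3214 − y_machine.

Run 1: S849 ⇒ cut layer `#ff8800`. The run returns to its start, so emit a `<polygon>` with points (Y-flipped): 66.4941,23.9697 88.5841,23.9697 88.5841,46.4463 66.4941,46.4463.

Run 2: S414 ⇒ engrave layer `#008000`. The run returns to its start, so emit a `<polygon>` with points (Y-flipped): 263.4117,113.3560 231.0148,122.6804 239.1380,89.9616.

Run 3: the run's S414 means `#008000` (engrave). The run returns to its start, so emit a `<polygon>` with points (Y-flipped): 37.5459,34.3681 61.2945,38.3177 57.3449,62.0663 33.5963,58.1167.

Run 4: power S849 maps to stroke `#ff8800` (cut). The run is open, so emit a `<polyline>` with points (Y-flipped): 355.7836,46.3428 304.2052,61.6215 255.2058,72.0708 208.7852,77.6908 164.9434,78.4814 123.6806,74.4427.

Run 5: power S414 maps to stroke `#008000` (engrave). The run returns to its start, so emit a `<polygon>` with points (Y-flipped): 25.1149,44.7009 187.5701,44.7009 187.5701,95.6681 25.1149,95.6681.

Run 6: S849 ⇒ cut layer `#ff8800`. The run is open, so emit a `<polyline>` with points (Y-flipped): 167.8285,82.8729 153.1631,67.5289 137.3135,53.1284 120.2795,39.6711 102.0613,27.1573 82.6588,15.5868.

Run 7: power S849 maps to stroke `#ff8800` (cut). The run is open, so emit a `<polyline>` with points (Y-flipped): 223.1016,27.1770 153.2829,131.5963.

Run 8: power S849 maps to stroke `#ff8800` (cut). The run is open, so emit a `<polyline>` with points (Y-flipped): 42.2331,87.1169 69.2799,96.4217 100.1956,102.6841 134.9803,105.9040 173.6339,106.0815 216.1564,103.2166.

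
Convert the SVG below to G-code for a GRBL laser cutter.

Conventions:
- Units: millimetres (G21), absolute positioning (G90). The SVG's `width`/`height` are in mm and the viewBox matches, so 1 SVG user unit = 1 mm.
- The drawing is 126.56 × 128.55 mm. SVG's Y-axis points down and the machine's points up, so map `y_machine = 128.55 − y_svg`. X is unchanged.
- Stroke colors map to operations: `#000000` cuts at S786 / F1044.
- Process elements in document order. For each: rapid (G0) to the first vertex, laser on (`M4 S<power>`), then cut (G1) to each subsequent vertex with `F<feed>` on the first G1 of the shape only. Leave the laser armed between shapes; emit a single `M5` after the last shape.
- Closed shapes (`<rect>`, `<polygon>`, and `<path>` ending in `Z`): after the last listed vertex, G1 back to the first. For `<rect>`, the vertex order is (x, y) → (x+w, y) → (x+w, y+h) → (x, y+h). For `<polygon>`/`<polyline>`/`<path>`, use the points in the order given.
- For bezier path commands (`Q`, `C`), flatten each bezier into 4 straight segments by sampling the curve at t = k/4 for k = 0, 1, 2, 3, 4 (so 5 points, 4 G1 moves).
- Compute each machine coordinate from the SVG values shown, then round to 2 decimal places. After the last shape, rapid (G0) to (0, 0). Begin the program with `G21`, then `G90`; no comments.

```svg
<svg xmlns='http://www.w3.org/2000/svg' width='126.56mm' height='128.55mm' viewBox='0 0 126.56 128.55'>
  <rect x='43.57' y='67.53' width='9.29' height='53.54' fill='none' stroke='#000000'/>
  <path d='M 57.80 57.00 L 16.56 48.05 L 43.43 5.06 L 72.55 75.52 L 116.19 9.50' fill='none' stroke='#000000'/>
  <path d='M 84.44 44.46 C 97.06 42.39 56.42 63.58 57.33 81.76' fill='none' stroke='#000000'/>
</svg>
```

viewBox `0 0 126.56 128.55` with mm width/height → 1 unit = 1 mm. Flip: y_m = 128.55 − y_svg.

**Shape 1** — `<rect>` rectangle, stroke `#000000` → cut (S786, F1044). Machine vertices: (43.57,61.02) → (52.86,61.02) → (52.86,7.48) → (43.57,7.48) → (43.57,61.02). Closed: final G1 returns to the first vertex.

**Shape 2** — `<path>` open polyline, stroke `#000000` → cut (S786, F1044). Machine vertices: (57.80,71.55) → (16.56,80.50) → (43.43,123.49) → (72.55,53.03) → (116.19,119.05). Open path.

**Shape 3** — `<path>` cubic bezier, stroke `#000000` → cut (S786, F1044). Control points (SVG): P0=(84.44,44.46), P1=(97.06,42.39), P2=(56.42,63.58), P3=(57.33,81.76); sampled at t=k/4. Machine vertices: (84.44,84.09) → (85.40,81.69) → (75.28,73.03) → (62.96,60.58) → (57.33,46.79). Open path.

G21
G90
G0 X43.57 Y61.02
M4 S786
G1 X52.86 Y61.02 F1044
G1 X52.86 Y7.48
G1 X43.57 Y7.48
G1 X43.57 Y61.02
G0 X57.80 Y71.55
M4 S786
G1 X16.56 Y80.50 F1044
G1 X43.43 Y123.49
G1 X72.55 Y53.03
G1 X116.19 Y119.05
G0 X84.44 Y84.09
M4 S786
G1 X85.40 Y81.69 F1044
G1 X75.28 Y73.03
G1 X62.96 Y60.58
G1 X57.33 Y46.79
M5
G0 X0.00 Y0.00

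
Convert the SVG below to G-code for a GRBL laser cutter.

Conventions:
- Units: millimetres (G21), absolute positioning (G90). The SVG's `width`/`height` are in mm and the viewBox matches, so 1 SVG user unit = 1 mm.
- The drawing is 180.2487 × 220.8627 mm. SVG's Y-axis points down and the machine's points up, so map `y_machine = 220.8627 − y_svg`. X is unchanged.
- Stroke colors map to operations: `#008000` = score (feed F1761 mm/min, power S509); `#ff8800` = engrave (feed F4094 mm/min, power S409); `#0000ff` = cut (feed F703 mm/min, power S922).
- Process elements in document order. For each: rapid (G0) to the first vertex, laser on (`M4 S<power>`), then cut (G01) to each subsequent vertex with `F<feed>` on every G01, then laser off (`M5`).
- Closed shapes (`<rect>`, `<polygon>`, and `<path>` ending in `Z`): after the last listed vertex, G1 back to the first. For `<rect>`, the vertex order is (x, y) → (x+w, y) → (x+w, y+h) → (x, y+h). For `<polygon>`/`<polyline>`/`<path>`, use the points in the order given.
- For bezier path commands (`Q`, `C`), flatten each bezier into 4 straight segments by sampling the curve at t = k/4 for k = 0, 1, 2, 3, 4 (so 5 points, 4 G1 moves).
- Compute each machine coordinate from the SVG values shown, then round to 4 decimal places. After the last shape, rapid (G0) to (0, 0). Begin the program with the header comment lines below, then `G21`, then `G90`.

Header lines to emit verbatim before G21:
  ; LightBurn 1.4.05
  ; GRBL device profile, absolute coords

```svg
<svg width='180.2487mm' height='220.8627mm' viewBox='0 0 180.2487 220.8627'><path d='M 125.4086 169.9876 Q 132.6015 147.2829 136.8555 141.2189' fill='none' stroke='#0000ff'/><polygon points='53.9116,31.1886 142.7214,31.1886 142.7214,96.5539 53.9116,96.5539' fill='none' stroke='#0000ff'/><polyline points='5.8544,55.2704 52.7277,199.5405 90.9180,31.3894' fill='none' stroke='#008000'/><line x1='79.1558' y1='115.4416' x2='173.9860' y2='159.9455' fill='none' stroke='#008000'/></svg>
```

1 u = 1 mm; y_m = 220.8627 − y.

[1] `<path>` quadratic bezier, #0000ff→cut S922 F703: (125.4086,50.8751) → (128.8214,61.1874) → (131.8668,69.4196) → (134.5448,75.5718) → (136.8555,79.6438)

[2] `<polygon>` rectangle, #0000ff→cut S922 F703: (53.9116,189.6741) → (142.7214,189.6741) → (142.7214,124.3088) → (53.9116,124.3088) → (53.9116,189.6741) (closed)

[3] `<polyline>` open polyline, #008000→score S509 F1761: (5.8544,165.5923) → (52.7277,21.3222) → (90.9180,189.4733)

[4] `<line>` line segment, #008000→score S509 F1761: (79.1558,105.4211) → (173.9860,60.9172)

; LightBurn 1.4.05
; GRBL device profile, absolute coords
G21
G90
G0 X125.4086 Y50.8751
M4 S922
G01 X128.8214 Y61.1874 F703
G01 X131.8668 Y69.4196 F703
G01 X134.5448 Y75.5718 F703
G01 X136.8555 Y79.6438 F703
M5
G0 X53.9116 Y189.6741
M4 S922
G01 X142.7214 Y189.6741 F703
G01 X142.7214 Y124.3088 F703
G01 X53.9116 Y124.3088 F703
G01 X53.9116 Y189.6741 F703
M5
G0 X5.8544 Y165.5923
M4 S509
G01 X52.7277 Y21.3222 F1761
G01 X90.9180 Y189.4733 F1761
M5
G0 X79.1558 Y105.4211
M4 S509
G01 X173.9860 Y60.9172 F1761
M5
G0 X0.0000 Y0.0000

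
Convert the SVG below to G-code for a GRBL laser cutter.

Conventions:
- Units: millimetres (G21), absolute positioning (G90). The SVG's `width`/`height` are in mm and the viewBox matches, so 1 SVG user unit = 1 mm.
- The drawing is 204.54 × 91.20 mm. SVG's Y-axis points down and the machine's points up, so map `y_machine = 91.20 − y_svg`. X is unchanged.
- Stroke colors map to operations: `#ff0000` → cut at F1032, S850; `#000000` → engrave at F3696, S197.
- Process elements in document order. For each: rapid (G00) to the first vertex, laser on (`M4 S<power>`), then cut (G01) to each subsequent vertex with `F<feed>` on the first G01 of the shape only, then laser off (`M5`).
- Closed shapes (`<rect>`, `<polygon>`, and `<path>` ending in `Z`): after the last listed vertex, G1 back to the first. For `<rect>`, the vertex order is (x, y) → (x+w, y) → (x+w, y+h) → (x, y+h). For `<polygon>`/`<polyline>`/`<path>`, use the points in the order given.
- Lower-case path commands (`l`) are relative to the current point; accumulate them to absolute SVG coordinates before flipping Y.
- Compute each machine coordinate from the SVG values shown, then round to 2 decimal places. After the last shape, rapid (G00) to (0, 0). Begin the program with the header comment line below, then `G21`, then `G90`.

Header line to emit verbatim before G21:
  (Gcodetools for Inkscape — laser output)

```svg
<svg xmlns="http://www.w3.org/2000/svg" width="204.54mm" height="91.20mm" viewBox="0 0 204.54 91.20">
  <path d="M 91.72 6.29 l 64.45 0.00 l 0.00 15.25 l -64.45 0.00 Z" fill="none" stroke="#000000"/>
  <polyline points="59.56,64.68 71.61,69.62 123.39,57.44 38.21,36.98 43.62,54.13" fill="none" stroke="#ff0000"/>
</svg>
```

viewBox `0 0 204.54 91.20` with mm width/height → 1 unit = 1 mm. Flip: y_m = 91.20 − y_svg.

**Shape 1** — `<path>` rectangle, stroke `#000000` → engrave (S197, F3696). Machine vertices: (91.72,84.91) → (156.17,84.91) → (156.17,69.66) → (91.72,69.66) → (91.72,84.91). Closed: final G1 returns to the first vertex.

**Shape 2** — `<polyline>` open polyline, stroke `#ff0000` → cut (S850, F1032). Machine vertices: (59.56,26.52) → (71.61,21.58) → (123.39,33.76) → (38.21,54.22) → (43.62,37.07). Open path.

(Gcodetools for Inkscape — laser output)
G21
G90
G00 X91.72 Y84.91
M4 S197
G01 X156.17 Y84.91 F3696
G01 X156.17 Y69.66
G01 X91.72 Y69.66
G01 X91.72 Y84.91
M5
G00 X59.56 Y26.52
M4 S850
G01 X71.61 Y21.58 F1032
G01 X123.39 Y33.76
G01 X38.21 Y54.22
G01 X43.62 Y37.07
M5
G00 X0.00 Y0.00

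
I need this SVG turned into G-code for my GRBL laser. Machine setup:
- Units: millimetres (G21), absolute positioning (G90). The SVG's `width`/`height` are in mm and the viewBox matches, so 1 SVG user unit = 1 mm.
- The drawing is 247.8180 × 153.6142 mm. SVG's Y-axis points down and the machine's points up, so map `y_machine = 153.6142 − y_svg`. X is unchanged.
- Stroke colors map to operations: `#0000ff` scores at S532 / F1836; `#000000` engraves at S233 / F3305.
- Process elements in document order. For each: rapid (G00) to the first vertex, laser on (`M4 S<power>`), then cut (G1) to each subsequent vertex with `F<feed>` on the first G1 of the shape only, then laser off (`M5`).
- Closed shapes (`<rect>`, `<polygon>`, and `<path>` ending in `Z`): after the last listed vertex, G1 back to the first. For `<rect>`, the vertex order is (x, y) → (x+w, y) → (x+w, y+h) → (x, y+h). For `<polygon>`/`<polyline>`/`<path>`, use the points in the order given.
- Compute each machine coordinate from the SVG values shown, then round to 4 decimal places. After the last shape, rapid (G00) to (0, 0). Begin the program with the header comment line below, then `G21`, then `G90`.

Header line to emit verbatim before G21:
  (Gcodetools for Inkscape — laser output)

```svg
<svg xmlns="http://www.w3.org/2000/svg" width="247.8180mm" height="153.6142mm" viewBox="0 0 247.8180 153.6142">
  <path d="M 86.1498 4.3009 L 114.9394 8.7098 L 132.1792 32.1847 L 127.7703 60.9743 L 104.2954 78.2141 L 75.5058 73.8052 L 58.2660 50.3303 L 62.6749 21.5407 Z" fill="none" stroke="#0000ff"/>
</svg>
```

1 u = 1 mm; y_m = 153.6142 − y.

[1] `<path>` regular polygon, #0000ff→score S532 F1836: (86.1498,149.3133) → (114.9394,144.9044) → (132.1792,121.4295) → (127.7703,92.6399) → (104.2954,75.4001) → (75.5058,79.8090) → (58.2660,103.2839) → (62.6749,132.0735) → (86.1498,149.3133) (closed)

(Gcodetools for Inkscape — laser output)
G21
G90
G00 X86.1498 Y149.3133
M4 S532
G1 X114.9394 Y144.9044 F1836
G1 X132.1792 Y121.4295
G1 X127.7703 Y92.6399
G1 X104.2954 Y75.4001
G1 X75.5058 Y79.8090
G1 X58.2660 Y103.2839
G1 X62.6749 Y132.0735
G1 X86.1498 Y149.3133
M5
G00 X0.0000 Y0.0000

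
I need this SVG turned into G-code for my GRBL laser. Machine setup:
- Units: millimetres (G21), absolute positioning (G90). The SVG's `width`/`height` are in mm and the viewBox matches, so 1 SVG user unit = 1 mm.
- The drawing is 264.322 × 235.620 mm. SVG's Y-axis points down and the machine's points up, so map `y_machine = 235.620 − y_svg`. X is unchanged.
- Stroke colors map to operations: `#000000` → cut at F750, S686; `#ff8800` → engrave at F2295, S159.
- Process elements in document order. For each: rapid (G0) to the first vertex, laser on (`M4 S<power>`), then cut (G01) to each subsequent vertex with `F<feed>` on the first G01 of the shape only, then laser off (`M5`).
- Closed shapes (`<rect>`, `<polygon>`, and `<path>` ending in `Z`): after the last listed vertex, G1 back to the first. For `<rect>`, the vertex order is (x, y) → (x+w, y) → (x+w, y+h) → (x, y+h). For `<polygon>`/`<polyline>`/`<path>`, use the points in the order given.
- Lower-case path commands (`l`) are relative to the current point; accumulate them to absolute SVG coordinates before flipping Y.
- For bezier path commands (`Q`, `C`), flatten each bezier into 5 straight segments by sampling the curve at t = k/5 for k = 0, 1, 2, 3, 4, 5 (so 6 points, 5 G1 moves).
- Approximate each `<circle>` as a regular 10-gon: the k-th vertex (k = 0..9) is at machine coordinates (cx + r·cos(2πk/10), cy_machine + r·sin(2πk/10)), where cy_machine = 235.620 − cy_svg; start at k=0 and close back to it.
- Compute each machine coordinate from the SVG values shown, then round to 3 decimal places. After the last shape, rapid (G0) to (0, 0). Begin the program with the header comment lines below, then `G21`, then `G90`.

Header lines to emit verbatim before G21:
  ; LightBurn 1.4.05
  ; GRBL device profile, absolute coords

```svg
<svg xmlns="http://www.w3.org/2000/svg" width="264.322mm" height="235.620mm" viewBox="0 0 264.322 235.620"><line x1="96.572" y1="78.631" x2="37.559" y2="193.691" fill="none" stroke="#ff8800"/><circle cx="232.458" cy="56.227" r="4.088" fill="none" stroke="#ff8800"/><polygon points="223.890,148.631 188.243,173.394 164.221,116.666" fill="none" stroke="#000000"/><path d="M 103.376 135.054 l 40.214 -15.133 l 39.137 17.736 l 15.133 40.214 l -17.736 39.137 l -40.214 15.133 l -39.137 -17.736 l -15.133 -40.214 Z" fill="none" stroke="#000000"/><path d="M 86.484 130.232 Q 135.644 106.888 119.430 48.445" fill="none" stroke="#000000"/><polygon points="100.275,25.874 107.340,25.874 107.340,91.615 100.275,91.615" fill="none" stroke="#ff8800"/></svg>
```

; LightBurn 1.4.05
; GRBL device profile, absolute coords
G21
G90
G0 X96.572 Y156.989
M4 S159
G01 X37.559 Y41.929 F2295
M5
G0 X236.546 Y179.393
M4 S159
G01 X235.765 Y181.796 F2295
G01 X233.721 Y183.281
G01 X231.195 Y183.281
G01 X229.151 Y181.796
G01 X228.370 Y179.393
G01 X229.151 Y176.990
G01 X231.195 Y175.505
G01 X233.721 Y175.505
G01 X235.765 Y176.990
G01 X236.546 Y179.393
M5
G0 X223.890 Y86.989
M4 S686
G01 X188.243 Y62.226 F750
G01 X164.221 Y118.954
G01 X223.890 Y86.989
M5
G0 X103.376 Y100.566
M4 S686
G01 X143.590 Y115.699 F750
G01 X182.727 Y97.963
G01 X197.860 Y57.749
G01 X180.124 Y18.612
G01 X139.910 Y3.479
G01 X100.773 Y21.215
G01 X85.640 Y61.429
G01 X103.376 Y100.566
M5
G0 X86.484 Y105.388
M4 S686
G01 X103.533 Y116.130 F750
G01 X115.352 Y129.679
G01 X121.941 Y146.036
G01 X123.301 Y165.202
G01 X119.430 Y187.175
M5
G0 X100.275 Y209.746
M4 S159
G01 X107.340 Y209.746 F2295
G01 X107.340 Y144.005
G01 X100.275 Y144.005
G01 X100.275 Y209.746
M5
G0 X0.000 Y0.000

1 u = 1 mm; y_m = 235.620 − y.

[1] `<line>` line segment, #ff8800→engrave S159 F2295: (96.572,156.989) → (37.559,41.929)

[2] `<circle>` circle, #ff8800→engrave S159 F2295: (236.546,179.393) → (235.765,181.796) → (233.721,183.281) → (231.195,183.281) → (229.151,181.796) → (228.370,179.393) → (229.151,176.990) → (231.195,175.505) → (233.721,175.505) → (235.765,176.990) → (236.546,179.393) (closed)

[3] `<polygon>` closed polygon, #000000→cut S686 F750: (223.890,86.989) → (188.243,62.226) → (164.221,118.954) → (223.890,86.989) (closed)

[4] `<path>` regular polygon, #000000→cut S686 F750: (103.376,100.566) → (143.590,115.699) → (182.727,97.963) → (197.860,57.749) → (180.124,18.612) → (139.910,3.479) → (100.773,21.215) → (85.640,61.429) → (103.376,100.566) (closed)

[5] `<path>` quadratic bezier, #000000→cut S686 F750: (86.484,105.388) → (103.533,116.130) → (115.352,129.679) → (121.941,146.036) → (123.301,165.202) → (119.430,187.175)

[6] `<polygon>` rectangle, #ff8800→engrave S159 F2295: (100.275,209.746) → (107.340,209.746) → (107.340,144.005) → (100.275,144.005) → (100.275,209.746) (closed)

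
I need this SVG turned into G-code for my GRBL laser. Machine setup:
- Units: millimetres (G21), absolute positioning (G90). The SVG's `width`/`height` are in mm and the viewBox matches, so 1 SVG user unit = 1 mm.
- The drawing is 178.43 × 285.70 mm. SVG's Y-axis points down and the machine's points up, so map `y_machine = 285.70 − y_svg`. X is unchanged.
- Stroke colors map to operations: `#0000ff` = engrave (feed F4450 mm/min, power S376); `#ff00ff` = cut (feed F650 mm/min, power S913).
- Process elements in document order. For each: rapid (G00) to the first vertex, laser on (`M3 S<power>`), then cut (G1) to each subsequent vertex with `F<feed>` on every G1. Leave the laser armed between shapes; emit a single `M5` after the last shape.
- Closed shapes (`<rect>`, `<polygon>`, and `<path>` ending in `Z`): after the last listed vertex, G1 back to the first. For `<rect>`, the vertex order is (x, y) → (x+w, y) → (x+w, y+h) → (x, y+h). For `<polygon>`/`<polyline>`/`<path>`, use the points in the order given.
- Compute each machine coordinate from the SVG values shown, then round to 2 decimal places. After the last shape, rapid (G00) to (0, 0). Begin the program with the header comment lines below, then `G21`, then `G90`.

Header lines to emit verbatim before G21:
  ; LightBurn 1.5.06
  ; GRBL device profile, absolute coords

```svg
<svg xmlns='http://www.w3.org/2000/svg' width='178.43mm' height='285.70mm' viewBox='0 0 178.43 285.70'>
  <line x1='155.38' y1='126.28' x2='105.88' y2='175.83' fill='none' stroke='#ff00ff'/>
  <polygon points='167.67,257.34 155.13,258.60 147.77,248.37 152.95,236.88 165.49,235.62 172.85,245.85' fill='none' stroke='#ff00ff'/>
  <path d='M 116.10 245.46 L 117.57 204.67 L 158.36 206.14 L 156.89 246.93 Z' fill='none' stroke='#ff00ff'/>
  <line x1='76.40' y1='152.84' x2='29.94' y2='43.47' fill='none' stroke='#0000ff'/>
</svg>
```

viewBox `0 0 178.43 285.70` with mm width/height → 1 unit = 1 mm. Flip: y_m = 285.70 − y_svg.

**Shape 1** — `<line>` line segment, stroke `#ff00ff` → cut (S913, F650). Machine vertices: (155.38,159.42) → (105.88,109.87). Open path.

**Shape 2** — `<polygon>` regular polygon, stroke `#ff00ff` → cut (S913, F650). Machine vertices: (167.67,28.36) → (155.13,27.10) → (147.77,37.33) → (152.95,48.82) → (165.49,50.08) → (172.85,39.85) → (167.67,28.36). Closed: final G1 returns to the first vertex.

**Shape 3** — `<path>` regular polygon, stroke `#ff00ff` → cut (S913, F650). Machine vertices: (116.10,40.24) → (117.57,81.03) → (158.36,79.56) → (156.89,38.77) → (116.10,40.24). Closed: final G1 returns to the first vertex.

**Shape 4** — `<line>` line segment, stroke `#0000ff` → engrave (S376, F4450). Machine vertices: (76.40,132.86) → (29.94,242.23). Open path.

; LightBurn 1.5.06
; GRBL device profile, absolute coords
G21
G90
G00 X155.38 Y159.42
M3 S913
G1 X105.88 Y109.87 F650
G00 X167.67 Y28.36
M3 S913
G1 X155.13 Y27.10 F650
G1 X147.77 Y37.33 F650
G1 X152.95 Y48.82 F650
G1 X165.49 Y50.08 F650
G1 X172.85 Y39.85 F650
G1 X167.67 Y28.36 F650
G00 X116.10 Y40.24
M3 S913
G1 X117.57 Y81.03 F650
G1 X158.36 Y79.56 F650
G1 X156.89 Y38.77 F650
G1 X116.10 Y40.24 F650
G00 X76.40 Y132.86
M3 S376
G1 X29.94 Y242.23 F4450
M5
G00 X0.00 Y0.00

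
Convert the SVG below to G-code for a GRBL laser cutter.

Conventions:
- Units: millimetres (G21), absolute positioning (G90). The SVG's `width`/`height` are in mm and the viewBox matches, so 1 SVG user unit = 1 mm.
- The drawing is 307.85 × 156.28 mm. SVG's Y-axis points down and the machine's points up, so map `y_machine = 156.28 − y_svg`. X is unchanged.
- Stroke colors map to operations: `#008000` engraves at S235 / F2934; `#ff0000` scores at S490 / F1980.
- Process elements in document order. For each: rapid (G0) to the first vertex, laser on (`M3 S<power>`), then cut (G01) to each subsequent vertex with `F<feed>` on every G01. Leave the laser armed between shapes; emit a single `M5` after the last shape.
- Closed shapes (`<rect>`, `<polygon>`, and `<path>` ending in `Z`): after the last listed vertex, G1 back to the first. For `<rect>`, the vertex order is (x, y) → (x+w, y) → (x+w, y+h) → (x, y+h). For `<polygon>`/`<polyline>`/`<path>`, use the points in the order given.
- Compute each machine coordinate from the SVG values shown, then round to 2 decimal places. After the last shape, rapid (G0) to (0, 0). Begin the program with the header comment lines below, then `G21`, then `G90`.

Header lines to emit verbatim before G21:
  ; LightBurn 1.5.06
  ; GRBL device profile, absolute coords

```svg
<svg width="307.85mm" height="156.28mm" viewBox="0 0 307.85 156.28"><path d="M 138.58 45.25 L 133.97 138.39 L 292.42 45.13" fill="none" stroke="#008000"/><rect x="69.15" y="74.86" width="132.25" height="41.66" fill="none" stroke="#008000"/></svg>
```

Since the viewBox matches the mm dimensions, user units are millimetres directly. The only transform is the Y-flip y_m = 156.28 − y_svg.

Shape 1 is a open polyline drawn with `<path>`. Its stroke #008000 means engrave at S235, F2934. After flipping Y the toolpath is (138.58,111.03) → (133.97,17.89) → (292.42,111.15).

Shape 2 is a rectangle drawn with `<rect>`. Its stroke #008000 means engrave at S235, F2934. After flipping Y the toolpath is (69.15,81.42) → (201.40,81.42) → (201.40,39.76) → (69.15,39.76) → (69.15,81.42), returning to the start.

; LightBurn 1.5.06
; GRBL device profile, absolute coords
G21
G90
G0 X138.58 Y111.03
M3 S235
G01 X133.97 Y17.89 F2934
G01 X292.42 Y111.15 F2934
G0 X69.15 Y81.42
M3 S235
G01 X201.40 Y81.42 F2934
G01 X201.40 Y39.76 F2934
G01 X69.15 Y39.76 F2934
G01 X69.15 Y81.42 F2934
M5
G0 X0.00 Y0.00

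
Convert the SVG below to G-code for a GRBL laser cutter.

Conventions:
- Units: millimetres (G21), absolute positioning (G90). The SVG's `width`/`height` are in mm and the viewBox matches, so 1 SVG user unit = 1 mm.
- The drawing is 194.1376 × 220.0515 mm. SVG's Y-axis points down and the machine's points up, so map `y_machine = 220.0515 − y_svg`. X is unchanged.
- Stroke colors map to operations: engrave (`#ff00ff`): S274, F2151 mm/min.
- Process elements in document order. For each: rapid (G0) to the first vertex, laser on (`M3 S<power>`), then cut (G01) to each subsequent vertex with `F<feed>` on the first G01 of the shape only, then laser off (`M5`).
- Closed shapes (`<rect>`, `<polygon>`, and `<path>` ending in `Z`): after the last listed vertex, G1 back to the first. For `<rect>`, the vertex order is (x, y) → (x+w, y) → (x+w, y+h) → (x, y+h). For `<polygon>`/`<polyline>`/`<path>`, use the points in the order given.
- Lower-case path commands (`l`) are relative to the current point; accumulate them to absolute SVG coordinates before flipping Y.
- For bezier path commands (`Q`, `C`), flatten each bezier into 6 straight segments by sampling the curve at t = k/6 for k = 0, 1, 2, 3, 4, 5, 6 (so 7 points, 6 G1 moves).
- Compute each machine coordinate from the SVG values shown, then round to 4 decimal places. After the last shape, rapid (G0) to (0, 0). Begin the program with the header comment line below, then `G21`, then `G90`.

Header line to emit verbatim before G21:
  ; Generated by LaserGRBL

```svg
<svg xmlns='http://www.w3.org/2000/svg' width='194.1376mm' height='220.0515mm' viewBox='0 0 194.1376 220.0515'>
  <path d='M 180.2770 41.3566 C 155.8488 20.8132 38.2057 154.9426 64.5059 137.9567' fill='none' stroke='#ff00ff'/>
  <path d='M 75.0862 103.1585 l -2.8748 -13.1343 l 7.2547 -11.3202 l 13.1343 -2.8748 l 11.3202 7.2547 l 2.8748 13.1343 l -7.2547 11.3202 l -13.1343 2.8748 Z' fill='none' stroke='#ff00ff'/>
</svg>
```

; Generated by LaserGRBL
G21
G90
G0 X180.2770 Y178.6949
M3 S274
G01 X161.3929 Y177.4929 F2151
G01 X133.5608 Y159.0062
G01 X103.3683 Y131.7289
G01 X77.4032 Y104.1552
G01 X62.2531 Y84.7791
G01 X64.5059 Y82.0948
M5
G0 X75.0862 Y116.8930
M3 S274
G01 X72.2114 Y130.0273 F2151
G01 X79.4661 Y141.3475
G01 X92.6004 Y144.2223
G01 X103.9206 Y136.9676
G01 X106.7954 Y123.8333
G01 X99.5407 Y112.5131
G01 X86.4064 Y109.6383
G01 X75.0862 Y116.8930
M5
G0 X0.0000 Y0.0000

1 u = 1 mm; y_m = 220.0515 − y.

[1] `<path>` cubic bezier, #ff00ff→engrave S274 F2151: (180.2770,178.6949) → (161.3929,177.4929) → (133.5608,159.0062) → (103.3683,131.7289) → (77.4032,104.1552) → (62.2531,84.7791) → (64.5059,82.0948)

[2] `<path>` regular polygon, #ff00ff→engrave S274 F2151: (75.0862,116.8930) → (72.2114,130.0273) → (79.4661,141.3475) → (92.6004,144.2223) → (103.9206,136.9676) → (106.7954,123.8333) → (99.5407,112.5131) → (86.4064,109.6383) → (75.0862,116.8930) (closed)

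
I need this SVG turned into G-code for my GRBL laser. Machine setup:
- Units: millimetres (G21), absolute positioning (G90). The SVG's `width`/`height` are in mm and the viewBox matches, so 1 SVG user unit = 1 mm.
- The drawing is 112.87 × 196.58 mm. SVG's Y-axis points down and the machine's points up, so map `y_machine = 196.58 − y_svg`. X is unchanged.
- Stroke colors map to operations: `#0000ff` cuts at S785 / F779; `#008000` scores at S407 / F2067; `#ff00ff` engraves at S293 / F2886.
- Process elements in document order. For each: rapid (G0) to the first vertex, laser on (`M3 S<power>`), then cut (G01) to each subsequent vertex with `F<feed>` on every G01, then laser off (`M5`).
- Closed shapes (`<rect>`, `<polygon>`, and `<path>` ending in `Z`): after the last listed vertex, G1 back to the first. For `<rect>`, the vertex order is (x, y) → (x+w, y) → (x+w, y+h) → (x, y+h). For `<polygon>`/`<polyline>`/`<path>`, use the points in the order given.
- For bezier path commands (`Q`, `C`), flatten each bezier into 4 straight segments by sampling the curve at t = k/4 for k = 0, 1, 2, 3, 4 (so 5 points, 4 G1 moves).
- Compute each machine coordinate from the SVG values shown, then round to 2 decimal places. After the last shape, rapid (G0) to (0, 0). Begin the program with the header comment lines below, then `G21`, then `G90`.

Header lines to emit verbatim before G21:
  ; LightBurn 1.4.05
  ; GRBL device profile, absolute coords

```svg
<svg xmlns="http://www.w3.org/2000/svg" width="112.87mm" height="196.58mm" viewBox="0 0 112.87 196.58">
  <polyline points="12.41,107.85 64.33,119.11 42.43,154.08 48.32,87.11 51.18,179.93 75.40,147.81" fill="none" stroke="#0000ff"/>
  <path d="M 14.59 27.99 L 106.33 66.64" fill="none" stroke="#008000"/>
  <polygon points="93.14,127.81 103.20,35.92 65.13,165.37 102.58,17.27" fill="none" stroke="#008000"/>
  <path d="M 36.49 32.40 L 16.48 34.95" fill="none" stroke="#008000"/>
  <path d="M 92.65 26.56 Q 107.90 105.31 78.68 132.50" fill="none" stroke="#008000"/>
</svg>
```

; LightBurn 1.4.05
; GRBL device profile, absolute coords
G21
G90
G0 X12.41 Y88.73
M3 S785
G01 X64.33 Y77.47 F779
G01 X42.43 Y42.50 F779
G01 X48.32 Y109.47 F779
G01 X51.18 Y16.65 F779
G01 X75.40 Y48.77 F779
M5
G0 X14.59 Y168.59
M3 S407
G01 X106.33 Y129.94 F2067
M5
G0 X93.14 Y68.77
M3 S407
G01 X103.20 Y160.66 F2067
G01 X65.13 Y31.21 F2067
G01 X102.58 Y179.31 F2067
G01 X93.14 Y68.77 F2067
M5
G0 X36.49 Y164.18
M3 S407
G01 X16.48 Y161.63 F2067
M5
G0 X92.65 Y170.02
M3 S407
G01 X97.50 Y133.87 F2067
G01 X96.78 Y104.16 F2067
G01 X90.51 Y80.90 F2067
G01 X78.68 Y64.08 F2067
M5
G0 X0.00 Y0.00

viewBox `0 0 112.87 196.58` with mm width/height → 1 unit = 1 mm. Flip: y_m = 196.58 − y_svg.

**Shape 1** — `<polyline>` open polyline, stroke `#0000ff` → cut (S785, F779). Machine vertices: (12.41,88.73) → (64.33,77.47) → (42.43,42.50) → (48.32,109.47) → (51.18,16.65) → (75.40,48.77). Open path.

**Shape 2** — `<path>` line segment, stroke `#008000` → score (S407, F2067). Machine vertices: (14.59,168.59) → (106.33,129.94). Open path.

**Shape 3** — `<polygon>` closed polygon, stroke `#008000` → score (S407, F2067). Machine vertices: (93.14,68.77) → (103.20,160.66) → (65.13,31.21) → (102.58,179.31) → (93.14,68.77). Closed: final G1 returns to the first vertex.

**Shape 4** — `<path>` line segment, stroke `#008000` → score (S407, F2067). Machine vertices: (36.49,164.18) → (16.48,161.63). Open path.

**Shape 5** — `<path>` quadratic bezier, stroke `#008000` → score (S407, F2067). Control points (SVG): P0=(92.65,26.56), P1=(107.90,105.31), P2=(78.68,132.50); sampled at t=k/4. Machine vertices: (92.65,170.02) → (97.50,133.87) → (96.78,104.16) → (90.51,80.90) → (78.68,64.08). Open path.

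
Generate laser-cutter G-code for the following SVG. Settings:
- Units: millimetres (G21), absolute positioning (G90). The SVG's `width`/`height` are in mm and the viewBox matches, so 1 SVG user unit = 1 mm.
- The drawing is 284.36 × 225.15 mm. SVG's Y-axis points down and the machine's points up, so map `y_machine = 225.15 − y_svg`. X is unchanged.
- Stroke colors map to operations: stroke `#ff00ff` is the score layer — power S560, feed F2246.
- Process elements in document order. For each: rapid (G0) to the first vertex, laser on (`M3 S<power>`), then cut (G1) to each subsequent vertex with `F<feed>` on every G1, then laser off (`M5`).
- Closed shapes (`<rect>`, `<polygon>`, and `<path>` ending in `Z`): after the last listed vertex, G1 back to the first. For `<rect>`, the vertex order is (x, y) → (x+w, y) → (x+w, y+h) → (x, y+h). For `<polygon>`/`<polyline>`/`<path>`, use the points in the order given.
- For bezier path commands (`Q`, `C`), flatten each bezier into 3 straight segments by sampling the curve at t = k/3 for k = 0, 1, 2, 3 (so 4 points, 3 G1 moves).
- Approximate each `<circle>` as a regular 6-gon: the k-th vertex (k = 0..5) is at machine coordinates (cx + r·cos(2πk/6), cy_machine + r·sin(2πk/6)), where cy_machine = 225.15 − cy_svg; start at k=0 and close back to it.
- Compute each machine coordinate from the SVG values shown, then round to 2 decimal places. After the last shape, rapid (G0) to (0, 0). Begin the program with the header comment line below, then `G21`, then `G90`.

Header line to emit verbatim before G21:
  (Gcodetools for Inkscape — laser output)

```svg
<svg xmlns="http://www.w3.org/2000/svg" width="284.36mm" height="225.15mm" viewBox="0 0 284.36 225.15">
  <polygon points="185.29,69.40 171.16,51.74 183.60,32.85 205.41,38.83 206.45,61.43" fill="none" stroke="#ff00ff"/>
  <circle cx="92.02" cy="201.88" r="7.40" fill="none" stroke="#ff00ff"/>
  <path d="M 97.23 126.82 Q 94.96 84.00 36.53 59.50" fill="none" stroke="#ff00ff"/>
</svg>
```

Since the viewBox matches the mm dimensions, user units are millimetres directly. The only transform is the Y-flip y_m = 225.15 − y_svg.

Shape 1 is a regular polygon drawn with `<polygon>`. Its stroke #ff00ff means score at S560, F2246. After flipping Y the toolpath is (185.29,155.75) → (171.16,173.41) → (183.60,192.30) → (205.41,186.32) → (206.45,163.72) → (185.29,155.75), returning to the start.

Shape 2 is a circle drawn with `<circle>`. Its stroke #ff00ff means score at S560, F2246. After flipping Y the toolpath is (99.42,23.27) → (95.72,29.68) → (88.32,29.68) → (84.62,23.27) → (88.32,16.86) → (95.72,16.86) → (99.42,23.27), returning to the start.

Shape 3 is a quadratic bezier drawn with `<path>`. Its stroke #ff00ff means score at S560, F2246. After flipping Y the toolpath is (97.23,98.33) → (89.48,124.84) → (69.24,147.28) → (36.53,165.65).

(Gcodetools for Inkscape — laser output)
G21
G90
G0 X185.29 Y155.75
M3 S560
G1 X171.16 Y173.41 F2246
G1 X183.60 Y192.30 F2246
G1 X205.41 Y186.32 F2246
G1 X206.45 Y163.72 F2246
G1 X185.29 Y155.75 F2246
M5
G0 X99.42 Y23.27
M3 S560
G1 X95.72 Y29.68 F2246
G1 X88.32 Y29.68 F2246
G1 X84.62 Y23.27 F2246
G1 X88.32 Y16.86 F2246
G1 X95.72 Y16.86 F2246
G1 X99.42 Y23.27 F2246
M5
G0 X97.23 Y98.33
M3 S560
G1 X89.48 Y124.84 F2246
G1 X69.24 Y147.28 F2246
G1 X36.53 Y165.65 F2246
M5
G0 X0.00 Y0.00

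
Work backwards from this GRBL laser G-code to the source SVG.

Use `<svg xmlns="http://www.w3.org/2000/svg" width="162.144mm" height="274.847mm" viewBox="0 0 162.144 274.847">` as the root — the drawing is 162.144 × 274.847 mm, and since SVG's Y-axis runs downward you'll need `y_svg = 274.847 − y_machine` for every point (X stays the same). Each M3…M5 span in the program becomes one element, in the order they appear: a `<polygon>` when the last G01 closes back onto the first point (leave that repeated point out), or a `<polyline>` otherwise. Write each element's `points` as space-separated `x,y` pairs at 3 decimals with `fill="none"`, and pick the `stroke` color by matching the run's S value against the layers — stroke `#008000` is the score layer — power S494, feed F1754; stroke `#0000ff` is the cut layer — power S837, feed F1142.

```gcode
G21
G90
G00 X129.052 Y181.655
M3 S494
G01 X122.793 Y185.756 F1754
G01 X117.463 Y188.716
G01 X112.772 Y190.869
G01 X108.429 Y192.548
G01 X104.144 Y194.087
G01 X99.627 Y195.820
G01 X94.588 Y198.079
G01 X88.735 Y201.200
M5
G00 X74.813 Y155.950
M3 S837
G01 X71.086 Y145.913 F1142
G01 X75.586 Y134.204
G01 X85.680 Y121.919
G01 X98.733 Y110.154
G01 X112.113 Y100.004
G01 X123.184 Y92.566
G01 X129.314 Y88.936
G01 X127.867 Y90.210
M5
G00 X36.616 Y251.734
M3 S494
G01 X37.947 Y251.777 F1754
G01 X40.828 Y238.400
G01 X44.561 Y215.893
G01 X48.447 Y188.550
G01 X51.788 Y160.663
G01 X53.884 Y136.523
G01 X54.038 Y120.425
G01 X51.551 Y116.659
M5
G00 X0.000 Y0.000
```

y_svg = 274.847 − y_m.

[1] S494→`#008000` (score); open run; points: 129.052,93.192 122.793,89.091 117.463,86.131 112.772,83.978 108.429,82.299 104.144,80.760 99.627,79.027 94.588,76.768 88.735,73.647

[2] S837→`#0000ff` (cut); open run; points: 74.813,118.897 71.086,128.934 75.586,140.643 85.680,152.928 98.733,164.693 112.113,174.843 123.184,182.281 129.314,185.911 127.867,184.637

[3] S494→`#008000` (score); open run; points: 36.616,23.113 37.947,23.070 40.828,36.447 44.561,58.954 48.447,86.297 51.788,114.184 53.884,138.324 54.038,154.422 51.551,158.188

<svg xmlns="http://www.w3.org/2000/svg" width="162.144mm" height="274.847mm" viewBox="0 0 162.144 274.847">
  <polyline points="129.052,93.192 122.793,89.091 117.463,86.131 112.772,83.978 108.429,82.299 104.144,80.760 99.627,79.027 94.588,76.768 88.735,73.647" fill="none" stroke="#008000"/>
  <polyline points="74.813,118.897 71.086,128.934 75.586,140.643 85.680,152.928 98.733,164.693 112.113,174.843 123.184,182.281 129.314,185.911 127.867,184.637" fill="none" stroke="#0000ff"/>
  <polyline points="36.616,23.113 37.947,23.070 40.828,36.447 44.561,58.954 48.447,86.297 51.788,114.184 53.884,138.324 54.038,154.422 51.551,158.188" fill="none" stroke="#008000"/>
</svg>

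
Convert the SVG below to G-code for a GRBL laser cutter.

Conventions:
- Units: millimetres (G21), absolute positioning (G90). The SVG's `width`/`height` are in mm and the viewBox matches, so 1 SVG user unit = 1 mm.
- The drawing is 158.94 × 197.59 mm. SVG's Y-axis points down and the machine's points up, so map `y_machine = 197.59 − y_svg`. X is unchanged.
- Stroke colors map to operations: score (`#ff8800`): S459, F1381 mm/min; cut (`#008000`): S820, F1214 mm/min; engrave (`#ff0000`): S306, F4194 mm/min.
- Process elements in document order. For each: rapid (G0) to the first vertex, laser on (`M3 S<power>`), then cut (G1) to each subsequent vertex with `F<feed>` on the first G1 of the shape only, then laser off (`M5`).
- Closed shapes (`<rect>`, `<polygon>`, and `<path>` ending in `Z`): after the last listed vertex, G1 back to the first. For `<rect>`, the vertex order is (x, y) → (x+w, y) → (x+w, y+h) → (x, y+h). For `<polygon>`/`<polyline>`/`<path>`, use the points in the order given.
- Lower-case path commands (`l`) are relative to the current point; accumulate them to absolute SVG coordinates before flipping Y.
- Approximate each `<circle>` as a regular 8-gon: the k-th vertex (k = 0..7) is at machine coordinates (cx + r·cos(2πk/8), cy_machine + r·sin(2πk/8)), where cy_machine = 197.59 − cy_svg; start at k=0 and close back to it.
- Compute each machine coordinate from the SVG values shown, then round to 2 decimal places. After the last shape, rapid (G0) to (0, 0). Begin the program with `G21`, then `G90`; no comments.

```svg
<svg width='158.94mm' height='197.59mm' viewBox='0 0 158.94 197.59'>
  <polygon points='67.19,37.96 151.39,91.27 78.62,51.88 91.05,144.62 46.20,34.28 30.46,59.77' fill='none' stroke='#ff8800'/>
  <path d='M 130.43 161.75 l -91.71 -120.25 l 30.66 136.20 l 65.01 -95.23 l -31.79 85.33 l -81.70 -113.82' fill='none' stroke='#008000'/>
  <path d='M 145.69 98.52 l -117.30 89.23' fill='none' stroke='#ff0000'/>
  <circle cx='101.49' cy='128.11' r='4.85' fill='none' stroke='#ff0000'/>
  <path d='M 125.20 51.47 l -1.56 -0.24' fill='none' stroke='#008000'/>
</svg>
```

1 u = 1 mm; y_m = 197.59 − y.

[1] `<polygon>` closed polygon, #ff8800→score S459 F1381: (67.19,159.63) → (151.39,106.32) → (78.62,145.71) → (91.05,52.97) → (46.20,163.31) → (30.46,137.82) → (67.19,159.63) (closed)

[2] `<path>` open polyline, #008000→cut S820 F1214: (130.43,35.84) → (38.72,156.09) → (69.38,19.89) → (134.39,115.12) → (102.60,29.79) → (20.90,143.61)

[3] `<path>` line segment, #ff0000→engrave S306 F4194: (145.69,99.07) → (28.39,9.84)

[4] `<circle>` circle, #ff0000→engrave S306 F4194: (106.34,69.48) → (104.92,72.91) → (101.49,74.33) → (98.06,72.91) → (96.64,69.48) → (98.06,66.05) → (101.49,64.63) → (104.92,66.05) → (106.34,69.48) (closed)

[5] `<path>` line segment, #008000→cut S820 F1214: (125.20,146.12) → (123.64,146.36)

G21
G90
G0 X67.19 Y159.63
M3 S459
G1 X151.39 Y106.32 F1381
G1 X78.62 Y145.71
G1 X91.05 Y52.97
G1 X46.20 Y163.31
G1 X30.46 Y137.82
G1 X67.19 Y159.63
M5
G0 X130.43 Y35.84
M3 S820
G1 X38.72 Y156.09 F1214
G1 X69.38 Y19.89
G1 X134.39 Y115.12
G1 X102.60 Y29.79
G1 X20.90 Y143.61
M5
G0 X145.69 Y99.07
M3 S306
G1 X28.39 Y9.84 F4194
M5
G0 X106.34 Y69.48
M3 S306
G1 X104.92 Y72.91 F4194
G1 X101.49 Y74.33
G1 X98.06 Y72.91
G1 X96.64 Y69.48
G1 X98.06 Y66.05
G1 X101.49 Y64.63
G1 X104.92 Y66.05
G1 X106.34 Y69.48
M5
G0 X125.20 Y146.12
M3 S820
G1 X123.64 Y146.36 F1214
M5
G0 X0.00 Y0.00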